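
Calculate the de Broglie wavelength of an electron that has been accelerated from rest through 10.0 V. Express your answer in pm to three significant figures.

λ = 388 pm

KE = eV = 1.602 × 10⁻¹⁹ × 10.00 = 1.602 × 10⁻¹⁸ J.
p = √(2mKE) = √(2 × 9.109 × 10⁻³¹ × 1.602 × 10⁻¹⁸) = 1.708 × 10⁻²⁴ kg·m/s.
λ = h/p = 6.626 × 10⁻³⁴ / 1.708 × 10⁻²⁴ = 3.88 × 10⁻¹⁰ m = 388 pm.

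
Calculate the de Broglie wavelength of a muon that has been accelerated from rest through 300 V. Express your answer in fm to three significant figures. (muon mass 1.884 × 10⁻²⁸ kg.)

KE = eV = 1.602 × 10⁻¹⁹ × 300.0 = 4.806 × 10⁻¹⁷ J.
p = √(2mKE) = √(2 × 1.884 × 10⁻²⁸ × 4.806 × 10⁻¹⁷) = 1.346 × 10⁻²² kg·m/s.
λ = h/p = 6.626 × 10⁻³⁴ / 1.346 × 10⁻²² = 4.92 × 10⁻¹² m = 4920 fm.

λ = 4920 fm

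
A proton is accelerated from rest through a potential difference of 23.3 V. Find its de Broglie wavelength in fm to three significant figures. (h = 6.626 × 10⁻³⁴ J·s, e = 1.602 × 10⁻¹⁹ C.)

KE = eV = 1.602 × 10⁻¹⁹ × 23.30 = 3.733 × 10⁻¹⁸ J.
p = √(2mKE) = √(2 × 1.673 × 10⁻²⁷ × 3.733 × 10⁻¹⁸) = 1.118 × 10⁻²² kg·m/s.
λ = h/p = 6.626 × 10⁻³⁴ / 1.118 × 10⁻²² = 5.93 × 10⁻¹² m = 5930 fm.

λ = 5930 fm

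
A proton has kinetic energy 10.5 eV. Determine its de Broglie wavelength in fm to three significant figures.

KE = 10.5 eV = 1.682 × 10⁻¹⁸ J.
p = √(2mKE) = √(2 × 1.673 × 10⁻²⁷ × 1.682 × 10⁻¹⁸) = 7.502 × 10⁻²³ kg·m/s.
λ = h/p = 6.626 × 10⁻³⁴ / 7.502 × 10⁻²³ = 8.83 × 10⁻¹² m = 8830 fm.

λ = 8830 fm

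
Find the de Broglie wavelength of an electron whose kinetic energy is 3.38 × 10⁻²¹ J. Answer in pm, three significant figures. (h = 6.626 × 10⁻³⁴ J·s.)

p = √(2mKE) = √(2 × 9.109 × 10⁻³¹ × 3.380 × 10⁻²¹) = 7.847 × 10⁻²⁶ kg·m/s.
λ = h/p = 6.626 × 10⁻³⁴ / 7.847 × 10⁻²⁶ = 8.44 × 10⁻⁹ m = 8440 pm.

λ = 8440 pm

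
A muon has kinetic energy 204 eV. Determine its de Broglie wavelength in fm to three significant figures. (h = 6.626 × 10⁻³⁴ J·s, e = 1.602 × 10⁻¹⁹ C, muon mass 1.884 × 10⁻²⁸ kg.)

λ = 5970 fm

KE = 204 eV = 3.268 × 10⁻¹⁷ J.
p = √(2mKE) = √(2 × 1.884 × 10⁻²⁸ × 3.268 × 10⁻¹⁷) = 1.110 × 10⁻²² kg·m/s.
λ = h/p = 6.626 × 10⁻³⁴ / 1.110 × 10⁻²² = 5.97 × 10⁻¹² m = 5970 fm.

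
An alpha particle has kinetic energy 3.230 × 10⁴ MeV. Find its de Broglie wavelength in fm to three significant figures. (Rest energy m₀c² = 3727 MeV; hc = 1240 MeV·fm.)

Total energy E = KE + m₀c² = 3.230 × 10⁴ + 3727 = 36027 MeV.
(pc)² = E² − (m₀c²)² = (36027)² − (3727)² = 1.284 × 10⁹ MeV², so pc = 3.583 × 10⁴ MeV.
λ = hc/(pc) = 1240 MeV·fm / 3.583 × 10⁴ MeV = 0.0346 fm.

λ = 0.0346 fm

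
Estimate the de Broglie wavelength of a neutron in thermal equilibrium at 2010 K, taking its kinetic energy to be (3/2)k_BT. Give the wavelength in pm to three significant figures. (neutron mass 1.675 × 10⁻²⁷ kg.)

λ = 56.1 pm

KE = (3/2)k_BT = 1.5 × 1.381 × 10⁻²³ × 2010 = 4.164 × 10⁻²⁰ J.
p = √(2mKE) = √(2 × 1.675 × 10⁻²⁷ × 4.164 × 10⁻²⁰) = 1.181 × 10⁻²³ kg·m/s.
λ = h/p = 5.61 × 10⁻¹¹ m = 56.1 pm.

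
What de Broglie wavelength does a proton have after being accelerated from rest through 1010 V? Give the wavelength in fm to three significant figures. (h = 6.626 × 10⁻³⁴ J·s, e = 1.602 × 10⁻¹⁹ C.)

λ = 901 fm

KE = eV = 1.602 × 10⁻¹⁹ × 1010 = 1.618 × 10⁻¹⁶ J.
p = √(2mKE) = √(2 × 1.673 × 10⁻²⁷ × 1.618 × 10⁻¹⁶) = 7.358 × 10⁻²² kg·m/s.
λ = h/p = 6.626 × 10⁻³⁴ / 7.358 × 10⁻²² = 9.01 × 10⁻¹³ m = 901 fm.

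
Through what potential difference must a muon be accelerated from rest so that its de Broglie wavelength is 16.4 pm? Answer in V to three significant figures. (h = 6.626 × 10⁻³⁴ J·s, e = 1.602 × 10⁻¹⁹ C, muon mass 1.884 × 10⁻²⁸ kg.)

V = 27.0 V

p = h/λ = 6.626 × 10⁻³⁴ / 1.640 × 10⁻¹¹ = 4.040 × 10⁻²³ kg·m/s.
KE = p²/(2m) = 4.332 × 10⁻¹⁸ J.
V = KE/e = 4.332 × 10⁻¹⁸ / (1.602 × 10⁻¹⁹) = 27.0 V.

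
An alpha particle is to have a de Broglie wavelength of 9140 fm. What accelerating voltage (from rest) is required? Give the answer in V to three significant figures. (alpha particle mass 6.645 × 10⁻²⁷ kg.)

V = 1.23 V

p = h/λ = 6.626 × 10⁻³⁴ / 9.140 × 10⁻¹² = 7.249 × 10⁻²³ kg·m/s.
KE = p²/(2m) = 3.954 × 10⁻¹⁹ J.
V = KE/2e = 3.954 × 10⁻¹⁹ / (2 × 1.602 × 10⁻¹⁹) = 1.23 V.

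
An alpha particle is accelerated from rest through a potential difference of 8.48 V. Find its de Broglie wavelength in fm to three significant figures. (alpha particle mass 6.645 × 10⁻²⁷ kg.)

λ = 3490 fm

KE = 2eV = 2 × 1.602 × 10⁻¹⁹ × 8.480 = 2.717 × 10⁻¹⁸ J.
p = √(2mKE) = √(2 × 6.645 × 10⁻²⁷ × 2.717 × 10⁻¹⁸) = 1.900 × 10⁻²² kg·m/s.
λ = h/p = 6.626 × 10⁻³⁴ / 1.900 × 10⁻²² = 3.49 × 10⁻¹² m = 3490 fm.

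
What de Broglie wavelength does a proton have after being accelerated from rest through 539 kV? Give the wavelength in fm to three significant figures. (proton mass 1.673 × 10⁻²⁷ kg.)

λ = 39.0 fm

KE = eV = 1.602 × 10⁻¹⁹ × 5.390 × 10⁵ = 8.635 × 10⁻¹⁴ J.
p = √(2mKE) = √(2 × 1.673 × 10⁻²⁷ × 8.635 × 10⁻¹⁴) = 1.700 × 10⁻²⁰ kg·m/s.
λ = h/p = 6.626 × 10⁻³⁴ / 1.700 × 10⁻²⁰ = 3.90 × 10⁻¹⁴ m = 39.0 fm.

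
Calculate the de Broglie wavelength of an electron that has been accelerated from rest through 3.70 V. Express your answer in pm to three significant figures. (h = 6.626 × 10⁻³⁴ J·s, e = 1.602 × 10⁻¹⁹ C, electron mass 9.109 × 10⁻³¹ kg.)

KE = eV = 1.602 × 10⁻¹⁹ × 3.700 = 5.927 × 10⁻¹⁹ J.
p = √(2mKE) = √(2 × 9.109 × 10⁻³¹ × 5.927 × 10⁻¹⁹) = 1.039 × 10⁻²⁴ kg·m/s.
λ = h/p = 6.626 × 10⁻³⁴ / 1.039 × 10⁻²⁴ = 6.38 × 10⁻¹⁰ m = 638 pm.

λ = 638 pm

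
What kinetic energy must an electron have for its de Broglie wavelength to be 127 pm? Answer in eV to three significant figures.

KE = 93.3 eV

p = h/λ = 6.626 × 10⁻³⁴ / 1.270 × 10⁻¹⁰ = 5.217 × 10⁻²⁴ kg·m/s.
KE = p²/(2m) = (5.217 × 10⁻²⁴)² / (2 × 9.109 × 10⁻³¹) = 1.494 × 10⁻¹⁷ J = 93.3 eV.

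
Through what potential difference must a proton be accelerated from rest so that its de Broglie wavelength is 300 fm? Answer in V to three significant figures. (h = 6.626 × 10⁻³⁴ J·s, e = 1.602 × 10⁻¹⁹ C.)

V = 9100 V

p = h/λ = 6.626 × 10⁻³⁴ / 3.000 × 10⁻¹³ = 2.209 × 10⁻²¹ kg·m/s.
KE = p²/(2m) = 1.458 × 10⁻¹⁵ J.
V = KE/e = 1.458 × 10⁻¹⁵ / (1.602 × 10⁻¹⁹) = 9100 V.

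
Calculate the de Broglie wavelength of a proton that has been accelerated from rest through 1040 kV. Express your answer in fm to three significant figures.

λ = 28.1 fm

KE = eV = 1.602 × 10⁻¹⁹ × 1.040 × 10⁶ = 1.666 × 10⁻¹³ J.
p = √(2mKE) = √(2 × 1.673 × 10⁻²⁷ × 1.666 × 10⁻¹³) = 2.361 × 10⁻²⁰ kg·m/s.
λ = h/p = 6.626 × 10⁻³⁴ / 2.361 × 10⁻²⁰ = 2.81 × 10⁻¹⁴ m = 28.1 fm.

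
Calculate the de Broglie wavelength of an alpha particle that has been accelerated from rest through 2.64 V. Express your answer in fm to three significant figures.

KE = 2eV = 2 × 1.602 × 10⁻¹⁹ × 2.640 = 8.459 × 10⁻¹⁹ J.
p = √(2mKE) = √(2 × 6.645 × 10⁻²⁷ × 8.459 × 10⁻¹⁹) = 1.060 × 10⁻²² kg·m/s.
λ = h/p = 6.626 × 10⁻³⁴ / 1.060 × 10⁻²² = 6.25 × 10⁻¹² m = 6250 fm.

λ = 6250 fm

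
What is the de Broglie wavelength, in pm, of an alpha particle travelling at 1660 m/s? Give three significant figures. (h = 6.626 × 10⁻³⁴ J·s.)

λ = 60.1 pm

p = mv = 6.645 × 10⁻²⁷ × 1660 = 1.103 × 10⁻²³ kg·m/s.
λ = h/p = 6.626 × 10⁻³⁴ / 1.103 × 10⁻²³ = 6.01 × 10⁻¹¹ m = 60.1 pm.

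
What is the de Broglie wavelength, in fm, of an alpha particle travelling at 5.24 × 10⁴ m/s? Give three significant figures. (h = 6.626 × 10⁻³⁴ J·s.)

p = mv = 6.645 × 10⁻²⁷ × 5.24 × 10⁴ = 3.482 × 10⁻²² kg·m/s.
λ = h/p = 6.626 × 10⁻³⁴ / 3.482 × 10⁻²² = 1.90 × 10⁻¹² m = 1900 fm.

λ = 1900 fm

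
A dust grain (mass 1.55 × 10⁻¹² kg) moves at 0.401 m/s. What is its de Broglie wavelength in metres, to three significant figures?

λ = 1.07 × 10⁻²¹ m

p = mv = 1.55 × 10⁻¹² × 0.401 = 6.216 × 10⁻¹³ kg·m/s.
λ = h/p = 6.626 × 10⁻³⁴ / 6.216 × 10⁻¹³ = 1.07 × 10⁻²¹ m.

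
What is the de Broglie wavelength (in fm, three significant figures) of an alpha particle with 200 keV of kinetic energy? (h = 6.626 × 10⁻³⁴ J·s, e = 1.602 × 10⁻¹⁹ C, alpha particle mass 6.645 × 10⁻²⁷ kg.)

KE = 200 keV = 3.204 × 10⁻¹⁴ J.
p = √(2mKE) = √(2 × 6.645 × 10⁻²⁷ × 3.204 × 10⁻¹⁴) = 2.064 × 10⁻²⁰ kg·m/s.
λ = h/p = 6.626 × 10⁻³⁴ / 2.064 × 10⁻²⁰ = 3.21 × 10⁻¹⁴ m = 32.1 fm.

λ = 32.1 fm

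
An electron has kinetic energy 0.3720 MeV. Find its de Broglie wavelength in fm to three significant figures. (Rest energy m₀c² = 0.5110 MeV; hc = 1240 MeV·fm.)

Total energy E = KE + m₀c² = 0.3720 + 0.5110 = 0.8830 MeV.
(pc)² = E² − (m₀c²)² = (0.8830)² − (0.5110)² = 0.5186 MeV², so pc = 0.7201 MeV.
λ = hc/(pc) = 1240 MeV·fm / 0.7201 MeV = 1720 fm.

λ = 1720 fm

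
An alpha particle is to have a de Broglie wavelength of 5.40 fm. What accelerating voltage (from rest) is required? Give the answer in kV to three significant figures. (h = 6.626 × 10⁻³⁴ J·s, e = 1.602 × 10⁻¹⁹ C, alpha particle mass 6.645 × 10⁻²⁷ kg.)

p = h/λ = 6.626 × 10⁻³⁴ / 5.400 × 10⁻¹⁵ = 1.227 × 10⁻¹⁹ kg·m/s.
KE = p²/(2m) = 1.133 × 10⁻¹² J.
V = KE/2e = 1.133 × 10⁻¹² / (2 × 1.602 × 10⁻¹⁹) = 3540 kV.

V = 3540 kV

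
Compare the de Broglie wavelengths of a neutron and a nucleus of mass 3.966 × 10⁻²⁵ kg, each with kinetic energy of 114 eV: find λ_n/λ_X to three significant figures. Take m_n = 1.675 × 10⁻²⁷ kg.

At fixed KE, p = √(2mKE) so λ = h/p ∝ 1/√m.
λ_n/λ_X = √(m_X/m_n) = √(3.966 × 10⁻²⁵/1.675 × 10⁻²⁷) = √(236.8) = 15.4.

λ_n/λ_X = 15.4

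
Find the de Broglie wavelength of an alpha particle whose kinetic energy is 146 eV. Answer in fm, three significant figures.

λ = 1190 fm

KE = 146 eV = 2.339 × 10⁻¹⁷ J.
p = √(2mKE) = √(2 × 6.645 × 10⁻²⁷ × 2.339 × 10⁻¹⁷) = 5.575 × 10⁻²² kg·m/s.
λ = h/p = 6.626 × 10⁻³⁴ / 5.575 × 10⁻²² = 1.19 × 10⁻¹² m = 1190 fm.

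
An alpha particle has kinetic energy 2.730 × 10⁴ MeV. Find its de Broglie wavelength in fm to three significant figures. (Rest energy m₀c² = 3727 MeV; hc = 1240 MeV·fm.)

Total energy E = KE + m₀c² = 2.730 × 10⁴ + 3727 = 31027 MeV.
(pc)² = E² − (m₀c²)² = (31027)² − (3727)² = 9.488 × 10⁸ MeV², so pc = 3.080 × 10⁴ MeV.
λ = hc/(pc) = 1240 MeV·fm / 3.080 × 10⁴ MeV = 0.0403 fm.

λ = 0.0403 fm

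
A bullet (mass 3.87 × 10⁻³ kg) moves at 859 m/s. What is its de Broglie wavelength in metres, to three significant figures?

p = mv = 3.87 × 10⁻³ × 859 = 3.324 kg·m/s.
λ = h/p = 6.626 × 10⁻³⁴ / 3.324 = 1.99 × 10⁻³⁴ m.

λ = 1.99 × 10⁻³⁴ m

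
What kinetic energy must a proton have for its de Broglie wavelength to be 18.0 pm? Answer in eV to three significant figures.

KE = 2.53 eV

p = h/λ = 6.626 × 10⁻³⁴ / 1.800 × 10⁻¹¹ = 3.681 × 10⁻²³ kg·m/s.
KE = p²/(2m) = (3.681 × 10⁻²³)² / (2 × 1.673 × 10⁻²⁷) = 4.050 × 10⁻¹⁹ J = 2.53 eV.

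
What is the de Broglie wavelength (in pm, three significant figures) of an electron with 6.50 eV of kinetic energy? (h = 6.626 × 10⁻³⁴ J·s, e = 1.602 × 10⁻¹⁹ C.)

λ = 481 pm

KE = 6.50 eV = 1.041 × 10⁻¹⁸ J.
p = √(2mKE) = √(2 × 9.109 × 10⁻³¹ × 1.041 × 10⁻¹⁸) = 1.377 × 10⁻²⁴ kg·m/s.
λ = h/p = 6.626 × 10⁻³⁴ / 1.377 × 10⁻²⁴ = 4.81 × 10⁻¹⁰ m = 481 pm.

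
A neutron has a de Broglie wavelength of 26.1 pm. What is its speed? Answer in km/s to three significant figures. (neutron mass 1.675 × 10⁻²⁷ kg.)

p = h/λ = 6.626 × 10⁻³⁴ / 2.610 × 10⁻¹¹ = 2.539 × 10⁻²³ kg·m/s.
v = p/m = 2.539 × 10⁻²³ / 1.675 × 10⁻²⁷ = 1.52 × 10⁴ m/s = 15.2 km/s.

v = 15.2 km/s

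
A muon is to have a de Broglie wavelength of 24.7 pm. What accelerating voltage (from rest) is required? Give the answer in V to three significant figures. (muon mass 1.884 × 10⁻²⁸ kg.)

V = 11.9 V

p = h/λ = 6.626 × 10⁻³⁴ / 2.470 × 10⁻¹¹ = 2.683 × 10⁻²³ kg·m/s.
KE = p²/(2m) = 1.910 × 10⁻¹⁸ J.
V = KE/e = 1.910 × 10⁻¹⁸ / (1.602 × 10⁻¹⁹) = 11.9 V.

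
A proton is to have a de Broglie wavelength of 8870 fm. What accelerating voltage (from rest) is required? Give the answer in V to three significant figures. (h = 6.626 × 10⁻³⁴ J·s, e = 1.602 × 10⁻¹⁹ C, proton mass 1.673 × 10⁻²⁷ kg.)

p = h/λ = 6.626 × 10⁻³⁴ / 8.870 × 10⁻¹² = 7.470 × 10⁻²³ kg·m/s.
KE = p²/(2m) = 1.668 × 10⁻¹⁸ J.
V = KE/e = 1.668 × 10⁻¹⁸ / (1.602 × 10⁻¹⁹) = 10.4 V.

V = 10.4 V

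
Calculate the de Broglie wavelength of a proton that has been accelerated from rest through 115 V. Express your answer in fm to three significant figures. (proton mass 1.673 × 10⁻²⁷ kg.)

KE = eV = 1.602 × 10⁻¹⁹ × 115.0 = 1.842 × 10⁻¹⁷ J.
p = √(2mKE) = √(2 × 1.673 × 10⁻²⁷ × 1.842 × 10⁻¹⁷) = 2.483 × 10⁻²² kg·m/s.
λ = h/p = 6.626 × 10⁻³⁴ / 2.483 × 10⁻²² = 2.67 × 10⁻¹² m = 2670 fm.

λ = 2670 fm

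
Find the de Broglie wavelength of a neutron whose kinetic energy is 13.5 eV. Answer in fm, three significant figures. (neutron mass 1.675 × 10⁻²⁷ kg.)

λ = 7780 fm

KE = 13.5 eV = 2.163 × 10⁻¹⁸ J.
p = √(2mKE) = √(2 × 1.675 × 10⁻²⁷ × 2.163 × 10⁻¹⁸) = 8.512 × 10⁻²³ kg·m/s.
λ = h/p = 6.626 × 10⁻³⁴ / 8.512 × 10⁻²³ = 7.78 × 10⁻¹² m = 7780 fm.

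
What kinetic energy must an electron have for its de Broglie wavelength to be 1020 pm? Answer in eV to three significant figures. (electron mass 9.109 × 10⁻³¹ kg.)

KE = 1.45 eV

p = h/λ = 6.626 × 10⁻³⁴ / 1.020 × 10⁻⁹ = 6.496 × 10⁻²⁵ kg·m/s.
KE = p²/(2m) = (6.496 × 10⁻²⁵)² / (2 × 9.109 × 10⁻³¹) = 2.316 × 10⁻¹⁹ J = 1.45 eV.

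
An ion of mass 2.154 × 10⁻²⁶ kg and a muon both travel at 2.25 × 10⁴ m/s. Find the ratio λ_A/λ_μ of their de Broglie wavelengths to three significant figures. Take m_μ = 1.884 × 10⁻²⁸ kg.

At fixed v, p = mv so λ = h/(mv) ∝ 1/m.
λ_A/λ_μ = m_μ/m_A = 1.884 × 10⁻²⁸/2.154 × 10⁻²⁶ = 8.75 × 10⁻³.

λ_A/λ_μ = 8.75 × 10⁻³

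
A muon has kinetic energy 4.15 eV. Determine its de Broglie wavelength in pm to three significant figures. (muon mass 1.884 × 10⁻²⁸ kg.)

λ = 41.9 pm

KE = 4.15 eV = 6.648 × 10⁻¹⁹ J.
p = √(2mKE) = √(2 × 1.884 × 10⁻²⁸ × 6.648 × 10⁻¹⁹) = 1.583 × 10⁻²³ kg·m/s.
λ = h/p = 6.626 × 10⁻³⁴ / 1.583 × 10⁻²³ = 4.19 × 10⁻¹¹ m = 41.9 pm.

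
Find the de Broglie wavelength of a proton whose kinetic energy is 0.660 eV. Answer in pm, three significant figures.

KE = 0.660 eV = 1.057 × 10⁻¹⁹ J.
p = √(2mKE) = √(2 × 1.673 × 10⁻²⁷ × 1.057 × 10⁻¹⁹) = 1.881 × 10⁻²³ kg·m/s.
λ = h/p = 6.626 × 10⁻³⁴ / 1.881 × 10⁻²³ = 3.52 × 10⁻¹¹ m = 35.2 pm.

λ = 35.2 pm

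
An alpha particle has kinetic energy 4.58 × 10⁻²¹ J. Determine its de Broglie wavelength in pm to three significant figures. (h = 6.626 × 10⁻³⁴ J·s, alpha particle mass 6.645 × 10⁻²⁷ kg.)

p = √(2mKE) = √(2 × 6.645 × 10⁻²⁷ × 4.580 × 10⁻²¹) = 7.802 × 10⁻²⁴ kg·m/s.
λ = h/p = 6.626 × 10⁻³⁴ / 7.802 × 10⁻²⁴ = 8.49 × 10⁻¹¹ m = 84.9 pm.

λ = 84.9 pm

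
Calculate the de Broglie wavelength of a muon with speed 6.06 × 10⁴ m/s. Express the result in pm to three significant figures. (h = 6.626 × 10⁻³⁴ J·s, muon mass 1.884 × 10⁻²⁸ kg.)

λ = 58.0 pm

p = mv = 1.884 × 10⁻²⁸ × 6.06 × 10⁴ = 1.142 × 10⁻²³ kg·m/s.
λ = h/p = 6.626 × 10⁻³⁴ / 1.142 × 10⁻²³ = 5.80 × 10⁻¹¹ m = 58.0 pm.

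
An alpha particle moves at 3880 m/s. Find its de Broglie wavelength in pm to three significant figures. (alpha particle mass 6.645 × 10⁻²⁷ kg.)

λ = 25.7 pm

p = mv = 6.645 × 10⁻²⁷ × 3880 = 2.578 × 10⁻²³ kg·m/s.
λ = h/p = 6.626 × 10⁻³⁴ / 2.578 × 10⁻²³ = 2.57 × 10⁻¹¹ m = 25.7 pm.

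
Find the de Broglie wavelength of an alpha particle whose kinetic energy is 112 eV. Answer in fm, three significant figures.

KE = 112 eV = 1.794 × 10⁻¹⁷ J.
p = √(2mKE) = √(2 × 6.645 × 10⁻²⁷ × 1.794 × 10⁻¹⁷) = 4.883 × 10⁻²² kg·m/s.
λ = h/p = 6.626 × 10⁻³⁴ / 4.883 × 10⁻²² = 1.36 × 10⁻¹² m = 1360 fm.

λ = 1360 fm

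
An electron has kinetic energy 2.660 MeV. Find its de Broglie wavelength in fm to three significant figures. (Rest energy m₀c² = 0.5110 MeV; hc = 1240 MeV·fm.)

λ = 396 fm

Total energy E = KE + m₀c² = 2.660 + 0.5110 = 3.1710 MeV.
(pc)² = E² − (m₀c²)² = (3.1710)² − (0.5110)² = 9.794 MeV², so pc = 3.130 MeV.
λ = hc/(pc) = 1240 MeV·fm / 3.130 MeV = 396 fm.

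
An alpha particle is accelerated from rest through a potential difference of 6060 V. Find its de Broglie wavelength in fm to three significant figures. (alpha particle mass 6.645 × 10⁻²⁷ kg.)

KE = 2eV = 2 × 1.602 × 10⁻¹⁹ × 6060 = 1.942 × 10⁻¹⁵ J.
p = √(2mKE) = √(2 × 6.645 × 10⁻²⁷ × 1.942 × 10⁻¹⁵) = 5.080 × 10⁻²¹ kg·m/s.
λ = h/p = 6.626 × 10⁻³⁴ / 5.080 × 10⁻²¹ = 1.30 × 10⁻¹³ m = 130 fm.

λ = 130 fm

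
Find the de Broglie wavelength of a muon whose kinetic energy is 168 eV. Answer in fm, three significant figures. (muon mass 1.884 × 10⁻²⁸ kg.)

λ = 6580 fm

KE = 168 eV = 2.691 × 10⁻¹⁷ J.
p = √(2mKE) = √(2 × 1.884 × 10⁻²⁸ × 2.691 × 10⁻¹⁷) = 1.007 × 10⁻²² kg·m/s.
λ = h/p = 6.626 × 10⁻³⁴ / 1.007 × 10⁻²² = 6.58 × 10⁻¹² m = 6580 fm.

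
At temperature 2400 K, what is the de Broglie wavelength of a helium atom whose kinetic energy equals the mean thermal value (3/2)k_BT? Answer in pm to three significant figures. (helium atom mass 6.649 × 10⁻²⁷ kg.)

KE = (3/2)k_BT = 1.5 × 1.381 × 10⁻²³ × 2400 = 4.972 × 10⁻²⁰ J.
p = √(2mKE) = √(2 × 6.649 × 10⁻²⁷ × 4.972 × 10⁻²⁰) = 2.571 × 10⁻²³ kg·m/s.
λ = h/p = 2.58 × 10⁻¹¹ m = 25.8 pm.

λ = 25.8 pm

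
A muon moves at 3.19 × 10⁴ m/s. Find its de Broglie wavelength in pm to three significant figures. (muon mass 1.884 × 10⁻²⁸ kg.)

p = mv = 1.884 × 10⁻²⁸ × 3.19 × 10⁴ = 6.010 × 10⁻²⁴ kg·m/s.
λ = h/p = 6.626 × 10⁻³⁴ / 6.010 × 10⁻²⁴ = 1.10 × 10⁻¹⁰ m = 110 pm.

λ = 110 pm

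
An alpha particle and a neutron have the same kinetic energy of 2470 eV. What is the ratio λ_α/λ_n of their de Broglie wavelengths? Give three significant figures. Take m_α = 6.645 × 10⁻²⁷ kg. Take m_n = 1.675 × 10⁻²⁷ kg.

λ_α/λ_n = 0.502

At fixed KE, p = √(2mKE) so λ = h/p ∝ 1/√m.
λ_α/λ_n = √(m_n/m_α) = √(1.675 × 10⁻²⁷/6.645 × 10⁻²⁷) = √(0.2521) = 0.502.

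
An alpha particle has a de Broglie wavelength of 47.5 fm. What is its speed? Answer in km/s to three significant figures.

p = h/λ = 6.626 × 10⁻³⁴ / 4.750 × 10⁻¹⁴ = 1.395 × 10⁻²⁰ kg·m/s.
v = p/m = 1.395 × 10⁻²⁰ / 6.645 × 10⁻²⁷ = 2.10 × 10⁶ m/s = 2100 km/s.

v = 2100 km/s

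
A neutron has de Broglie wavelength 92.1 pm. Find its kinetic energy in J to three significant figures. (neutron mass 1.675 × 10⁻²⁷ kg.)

p = h/λ = 6.626 × 10⁻³⁴ / 9.210 × 10⁻¹¹ = 7.194 × 10⁻²⁴ kg·m/s.
KE = p²/(2m) = (7.194 × 10⁻²⁴)² / (2 × 1.675 × 10⁻²⁷) = 1.545 × 10⁻²⁰ J = 1.55 × 10⁻²⁰ J.

KE = 1.55 × 10⁻²⁰ J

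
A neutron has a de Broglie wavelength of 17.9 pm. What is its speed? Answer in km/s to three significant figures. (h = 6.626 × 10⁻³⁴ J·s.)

v = 22.1 km/s

p = h/λ = 6.626 × 10⁻³⁴ / 1.790 × 10⁻¹¹ = 3.702 × 10⁻²³ kg·m/s.
v = p/m = 3.702 × 10⁻²³ / 1.675 × 10⁻²⁷ = 2.21 × 10⁴ m/s = 22.1 km/s.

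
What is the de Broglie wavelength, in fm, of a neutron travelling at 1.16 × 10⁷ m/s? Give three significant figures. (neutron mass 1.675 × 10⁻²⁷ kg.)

p = mv = 1.675 × 10⁻²⁷ × 1.16 × 10⁷ = 1.943 × 10⁻²⁰ kg·m/s.
λ = h/p = 6.626 × 10⁻³⁴ / 1.943 × 10⁻²⁰ = 3.41 × 10⁻¹⁴ m = 34.1 fm.

λ = 34.1 fm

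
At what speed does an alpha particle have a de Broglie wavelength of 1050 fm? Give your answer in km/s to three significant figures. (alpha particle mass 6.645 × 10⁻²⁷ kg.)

p = h/λ = 6.626 × 10⁻³⁴ / 1.050 × 10⁻¹² = 6.310 × 10⁻²² kg·m/s.
v = p/m = 6.310 × 10⁻²² / 6.645 × 10⁻²⁷ = 9.50 × 10⁴ m/s = 95.0 km/s.

v = 95.0 km/s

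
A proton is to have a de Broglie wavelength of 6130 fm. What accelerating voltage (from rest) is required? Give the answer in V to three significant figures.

p = h/λ = 6.626 × 10⁻³⁴ / 6.130 × 10⁻¹² = 1.081 × 10⁻²² kg·m/s.
KE = p²/(2m) = 3.492 × 10⁻¹⁸ J.
V = KE/e = 3.492 × 10⁻¹⁸ / (1.602 × 10⁻¹⁹) = 21.8 V.

V = 21.8 V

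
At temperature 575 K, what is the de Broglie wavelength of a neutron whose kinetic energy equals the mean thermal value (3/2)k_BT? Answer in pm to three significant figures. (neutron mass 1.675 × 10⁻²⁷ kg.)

λ = 105 pm

KE = (3/2)k_BT = 1.5 × 1.381 × 10⁻²³ × 575 = 1.191 × 10⁻²⁰ J.
p = √(2mKE) = √(2 × 1.675 × 10⁻²⁷ × 1.191 × 10⁻²⁰) = 6.317 × 10⁻²⁴ kg·m/s.
λ = h/p = 1.05 × 10⁻¹⁰ m = 105 pm.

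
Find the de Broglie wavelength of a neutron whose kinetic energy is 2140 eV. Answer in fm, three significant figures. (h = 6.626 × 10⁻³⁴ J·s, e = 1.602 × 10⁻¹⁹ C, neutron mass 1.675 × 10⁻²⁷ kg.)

λ = 618 fm

KE = 2140 eV = 3.428 × 10⁻¹⁶ J.
p = √(2mKE) = √(2 × 1.675 × 10⁻²⁷ × 3.428 × 10⁻¹⁶) = 1.072 × 10⁻²¹ kg·m/s.
λ = h/p = 6.626 × 10⁻³⁴ / 1.072 × 10⁻²¹ = 6.18 × 10⁻¹³ m = 618 fm.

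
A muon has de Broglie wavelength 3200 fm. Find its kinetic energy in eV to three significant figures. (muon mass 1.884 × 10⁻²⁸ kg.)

p = h/λ = 6.626 × 10⁻³⁴ / 3.200 × 10⁻¹² = 2.071 × 10⁻²² kg·m/s.
KE = p²/(2m) = (2.071 × 10⁻²²)² / (2 × 1.884 × 10⁻²⁸) = 1.138 × 10⁻¹⁶ J = 710 eV.

KE = 710 eV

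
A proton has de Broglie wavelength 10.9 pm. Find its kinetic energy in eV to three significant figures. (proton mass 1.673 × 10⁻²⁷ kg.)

p = h/λ = 6.626 × 10⁻³⁴ / 1.090 × 10⁻¹¹ = 6.079 × 10⁻²³ kg·m/s.
KE = p²/(2m) = (6.079 × 10⁻²³)² / (2 × 1.673 × 10⁻²⁷) = 1.104 × 10⁻¹⁸ J = 6.89 eV.

KE = 6.89 eV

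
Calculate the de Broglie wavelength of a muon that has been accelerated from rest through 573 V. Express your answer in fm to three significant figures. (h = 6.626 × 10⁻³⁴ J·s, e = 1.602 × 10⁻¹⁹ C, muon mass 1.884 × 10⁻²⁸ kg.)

KE = eV = 1.602 × 10⁻¹⁹ × 573.0 = 9.179 × 10⁻¹⁷ J.
p = √(2mKE) = √(2 × 1.884 × 10⁻²⁸ × 9.179 × 10⁻¹⁷) = 1.860 × 10⁻²² kg·m/s.
λ = h/p = 6.626 × 10⁻³⁴ / 1.860 × 10⁻²² = 3.56 × 10⁻¹² m = 3560 fm.

λ = 3560 fm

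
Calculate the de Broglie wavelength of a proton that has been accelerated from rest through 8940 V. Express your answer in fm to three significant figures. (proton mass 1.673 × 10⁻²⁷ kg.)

KE = eV = 1.602 × 10⁻¹⁹ × 8940 = 1.432 × 10⁻¹⁵ J.
p = √(2mKE) = √(2 × 1.673 × 10⁻²⁷ × 1.432 × 10⁻¹⁵) = 2.189 × 10⁻²¹ kg·m/s.
λ = h/p = 6.626 × 10⁻³⁴ / 2.189 × 10⁻²¹ = 3.03 × 10⁻¹³ m = 303 fm.

λ = 303 fm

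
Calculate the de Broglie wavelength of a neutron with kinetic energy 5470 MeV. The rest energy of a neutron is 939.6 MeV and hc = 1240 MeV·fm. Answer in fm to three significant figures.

λ = 0.196 fm

Total energy E = KE + m₀c² = 5470 + 939.6 = 6409.6 MeV.
(pc)² = E² − (m₀c²)² = (6409.6)² − (939.6)² = 4.020 × 10⁷ MeV², so pc = 6340 MeV.
λ = hc/(pc) = 1240 MeV·fm / 6340 MeV = 0.196 fm.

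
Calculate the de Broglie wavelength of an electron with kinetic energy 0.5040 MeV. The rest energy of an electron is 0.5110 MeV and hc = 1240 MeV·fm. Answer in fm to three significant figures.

λ = 1410 fm

Total energy E = KE + m₀c² = 0.5040 + 0.5110 = 1.0150 MeV.
(pc)² = E² − (m₀c²)² = (1.0150)² − (0.5110)² = 0.7691 MeV², so pc = 0.8770 MeV.
λ = hc/(pc) = 1240 MeV·fm / 0.8770 MeV = 1410 fm.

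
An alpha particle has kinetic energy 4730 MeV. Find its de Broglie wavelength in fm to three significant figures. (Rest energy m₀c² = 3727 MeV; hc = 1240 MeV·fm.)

Total energy E = KE + m₀c² = 4730 + 3727 = 8457 MeV.
(pc)² = E² − (m₀c²)² = (8457)² − (3727)² = 5.763 × 10⁷ MeV², so pc = 7591 MeV.
λ = hc/(pc) = 1240 MeV·fm / 7591 MeV = 0.163 fm.

λ = 0.163 fm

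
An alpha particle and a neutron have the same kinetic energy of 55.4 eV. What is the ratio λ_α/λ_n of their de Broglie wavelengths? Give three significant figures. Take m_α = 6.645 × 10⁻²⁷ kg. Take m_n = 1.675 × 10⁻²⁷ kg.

λ_α/λ_n = 0.502

At fixed KE, p = √(2mKE) so λ = h/p ∝ 1/√m.
λ_α/λ_n = √(m_n/m_α) = √(1.675 × 10⁻²⁷/6.645 × 10⁻²⁷) = √(0.2521) = 0.502.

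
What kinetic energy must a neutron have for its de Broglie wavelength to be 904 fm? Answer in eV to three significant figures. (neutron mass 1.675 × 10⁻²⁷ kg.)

KE = 1000 eV

p = h/λ = 6.626 × 10⁻³⁴ / 9.040 × 10⁻¹³ = 7.330 × 10⁻²² kg·m/s.
KE = p²/(2m) = (7.330 × 10⁻²²)² / (2 × 1.675 × 10⁻²⁷) = 1.604 × 10⁻¹⁶ J = 1000 eV.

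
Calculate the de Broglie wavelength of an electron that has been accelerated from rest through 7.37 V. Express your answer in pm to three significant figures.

λ = 452 pm

KE = eV = 1.602 × 10⁻¹⁹ × 7.370 = 1.181 × 10⁻¹⁸ J.
p = √(2mKE) = √(2 × 9.109 × 10⁻³¹ × 1.181 × 10⁻¹⁸) = 1.467 × 10⁻²⁴ kg·m/s.
λ = h/p = 6.626 × 10⁻³⁴ / 1.467 × 10⁻²⁴ = 4.52 × 10⁻¹⁰ m = 452 pm.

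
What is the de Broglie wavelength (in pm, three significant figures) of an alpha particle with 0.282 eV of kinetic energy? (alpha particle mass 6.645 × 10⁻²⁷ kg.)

λ = 27.0 pm

KE = 0.282 eV = 4.518 × 10⁻²⁰ J.
p = √(2mKE) = √(2 × 6.645 × 10⁻²⁷ × 4.518 × 10⁻²⁰) = 2.450 × 10⁻²³ kg·m/s.
λ = h/p = 6.626 × 10⁻³⁴ / 2.450 × 10⁻²³ = 2.70 × 10⁻¹¹ m = 27.0 pm.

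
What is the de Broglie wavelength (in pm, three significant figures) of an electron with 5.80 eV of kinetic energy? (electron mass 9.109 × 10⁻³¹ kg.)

KE = 5.80 eV = 9.292 × 10⁻¹⁹ J.
p = √(2mKE) = √(2 × 9.109 × 10⁻³¹ × 9.292 × 10⁻¹⁹) = 1.301 × 10⁻²⁴ kg·m/s.
λ = h/p = 6.626 × 10⁻³⁴ / 1.301 × 10⁻²⁴ = 5.09 × 10⁻¹⁰ m = 509 pm.

λ = 509 pm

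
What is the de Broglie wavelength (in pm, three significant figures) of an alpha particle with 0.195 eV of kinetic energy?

λ = 32.5 pm

KE = 0.195 eV = 3.124 × 10⁻²⁰ J.
p = √(2mKE) = √(2 × 6.645 × 10⁻²⁷ × 3.124 × 10⁻²⁰) = 2.038 × 10⁻²³ kg·m/s.
λ = h/p = 6.626 × 10⁻³⁴ / 2.038 × 10⁻²³ = 3.25 × 10⁻¹¹ m = 32.5 pm.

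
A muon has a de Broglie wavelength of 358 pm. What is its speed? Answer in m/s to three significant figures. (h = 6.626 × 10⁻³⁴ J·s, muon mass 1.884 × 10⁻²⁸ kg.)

p = h/λ = 6.626 × 10⁻³⁴ / 3.580 × 10⁻¹⁰ = 1.851 × 10⁻²⁴ kg·m/s.
v = p/m = 1.851 × 10⁻²⁴ / 1.884 × 10⁻²⁸ = 9.82 × 10³ m/s = 9820 m/s.

v = 9820 m/s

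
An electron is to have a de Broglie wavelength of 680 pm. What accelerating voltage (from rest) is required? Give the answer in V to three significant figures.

p = h/λ = 6.626 × 10⁻³⁴ / 6.800 × 10⁻¹⁰ = 9.744 × 10⁻²⁵ kg·m/s.
KE = p²/(2m) = 5.212 × 10⁻¹⁹ J.
V = KE/e = 5.212 × 10⁻¹⁹ / (1.602 × 10⁻¹⁹) = 3.25 V.

V = 3.25 V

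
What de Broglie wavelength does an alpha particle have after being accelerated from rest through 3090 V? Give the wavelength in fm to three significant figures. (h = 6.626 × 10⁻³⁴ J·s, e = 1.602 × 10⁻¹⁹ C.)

KE = 2eV = 2 × 1.602 × 10⁻¹⁹ × 3090 = 9.900 × 10⁻¹⁶ J.
p = √(2mKE) = √(2 × 6.645 × 10⁻²⁷ × 9.900 × 10⁻¹⁶) = 3.627 × 10⁻²¹ kg·m/s.
λ = h/p = 6.626 × 10⁻³⁴ / 3.627 × 10⁻²¹ = 1.83 × 10⁻¹³ m = 183 fm.

λ = 183 fm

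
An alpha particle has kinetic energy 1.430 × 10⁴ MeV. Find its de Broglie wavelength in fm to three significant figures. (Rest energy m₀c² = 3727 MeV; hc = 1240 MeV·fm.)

λ = 0.0703 fm

Total energy E = KE + m₀c² = 1.430 × 10⁴ + 3727 = 18027 MeV.
(pc)² = E² − (m₀c²)² = (18027)² − (3727)² = 3.111 × 10⁸ MeV², so pc = 1.764 × 10⁴ MeV.
λ = hc/(pc) = 1240 MeV·fm / 1.764 × 10⁴ MeV = 0.0703 fm.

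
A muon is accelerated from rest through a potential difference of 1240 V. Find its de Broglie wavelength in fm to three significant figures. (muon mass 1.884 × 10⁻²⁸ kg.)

KE = eV = 1.602 × 10⁻¹⁹ × 1240 = 1.986 × 10⁻¹⁶ J.
p = √(2mKE) = √(2 × 1.884 × 10⁻²⁸ × 1.986 × 10⁻¹⁶) = 2.736 × 10⁻²² kg·m/s.
λ = h/p = 6.626 × 10⁻³⁴ / 2.736 × 10⁻²² = 2.42 × 10⁻¹² m = 2420 fm.

λ = 2420 fm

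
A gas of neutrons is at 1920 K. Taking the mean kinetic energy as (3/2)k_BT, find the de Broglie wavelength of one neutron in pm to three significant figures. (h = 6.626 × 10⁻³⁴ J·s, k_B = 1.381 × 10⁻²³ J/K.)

λ = 57.4 pm

KE = (3/2)k_BT = 1.5 × 1.381 × 10⁻²³ × 1920 = 3.977 × 10⁻²⁰ J.
p = √(2mKE) = √(2 × 1.675 × 10⁻²⁷ × 3.977 × 10⁻²⁰) = 1.154 × 10⁻²³ kg·m/s.
λ = h/p = 5.74 × 10⁻¹¹ m = 57.4 pm.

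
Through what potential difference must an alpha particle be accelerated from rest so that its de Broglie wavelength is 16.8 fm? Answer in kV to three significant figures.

p = h/λ = 6.626 × 10⁻³⁴ / 1.680 × 10⁻¹⁴ = 3.944 × 10⁻²⁰ kg·m/s.
KE = p²/(2m) = 1.170 × 10⁻¹³ J.
V = KE/2e = 1.170 × 10⁻¹³ / (2 × 1.602 × 10⁻¹⁹) = 365 kV.

V = 365 kV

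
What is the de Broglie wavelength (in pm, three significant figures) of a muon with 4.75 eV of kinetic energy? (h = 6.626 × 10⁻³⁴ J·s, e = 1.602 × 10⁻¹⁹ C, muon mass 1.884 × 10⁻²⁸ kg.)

KE = 4.75 eV = 7.610 × 10⁻¹⁹ J.
p = √(2mKE) = √(2 × 1.884 × 10⁻²⁸ × 7.610 × 10⁻¹⁹) = 1.693 × 10⁻²³ kg·m/s.
λ = h/p = 6.626 × 10⁻³⁴ / 1.693 × 10⁻²³ = 3.91 × 10⁻¹¹ m = 39.1 pm.

λ = 39.1 pm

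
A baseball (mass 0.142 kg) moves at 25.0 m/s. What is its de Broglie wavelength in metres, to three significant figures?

λ = 1.87 × 10⁻³⁴ m

p = mv = 0.142 × 25.0 = 3.550 kg·m/s.
λ = h/p = 6.626 × 10⁻³⁴ / 3.550 = 1.87 × 10⁻³⁴ m.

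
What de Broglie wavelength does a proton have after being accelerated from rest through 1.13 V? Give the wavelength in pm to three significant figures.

λ = 26.9 pm

KE = eV = 1.602 × 10⁻¹⁹ × 1.130 = 1.810 × 10⁻¹⁹ J.
p = √(2mKE) = √(2 × 1.673 × 10⁻²⁷ × 1.810 × 10⁻¹⁹) = 2.461 × 10⁻²³ kg·m/s.
λ = h/p = 6.626 × 10⁻³⁴ / 2.461 × 10⁻²³ = 2.69 × 10⁻¹¹ m = 26.9 pm.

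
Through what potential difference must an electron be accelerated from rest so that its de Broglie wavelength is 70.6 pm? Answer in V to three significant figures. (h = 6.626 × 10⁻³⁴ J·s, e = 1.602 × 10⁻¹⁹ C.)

V = 302 V

p = h/λ = 6.626 × 10⁻³⁴ / 7.060 × 10⁻¹¹ = 9.385 × 10⁻²⁴ kg·m/s.
KE = p²/(2m) = 4.835 × 10⁻¹⁷ J.
V = KE/e = 4.835 × 10⁻¹⁷ / (1.602 × 10⁻¹⁹) = 302 V.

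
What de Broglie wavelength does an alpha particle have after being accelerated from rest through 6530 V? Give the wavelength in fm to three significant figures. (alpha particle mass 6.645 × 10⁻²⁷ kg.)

λ = 126 fm

KE = 2eV = 2 × 1.602 × 10⁻¹⁹ × 6530 = 2.092 × 10⁻¹⁵ J.
p = √(2mKE) = √(2 × 6.645 × 10⁻²⁷ × 2.092 × 10⁻¹⁵) = 5.273 × 10⁻²¹ kg·m/s.
λ = h/p = 6.626 × 10⁻³⁴ / 5.273 × 10⁻²¹ = 1.26 × 10⁻¹³ m = 126 fm.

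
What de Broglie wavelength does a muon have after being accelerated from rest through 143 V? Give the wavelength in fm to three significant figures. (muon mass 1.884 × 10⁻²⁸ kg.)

KE = eV = 1.602 × 10⁻¹⁹ × 143.0 = 2.291 × 10⁻¹⁷ J.
p = √(2mKE) = √(2 × 1.884 × 10⁻²⁸ × 2.291 × 10⁻¹⁷) = 9.291 × 10⁻²³ kg·m/s.
λ = h/p = 6.626 × 10⁻³⁴ / 9.291 × 10⁻²³ = 7.13 × 10⁻¹² m = 7130 fm.

λ = 7130 fm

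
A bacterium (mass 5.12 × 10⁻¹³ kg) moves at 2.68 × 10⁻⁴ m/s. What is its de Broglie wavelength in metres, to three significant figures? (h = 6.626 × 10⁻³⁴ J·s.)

p = mv = 5.12 × 10⁻¹³ × 2.68 × 10⁻⁴ = 1.372 × 10⁻¹⁶ kg·m/s.
λ = h/p = 6.626 × 10⁻³⁴ / 1.372 × 10⁻¹⁶ = 4.83 × 10⁻¹⁸ m.

λ = 4.83 × 10⁻¹⁸ m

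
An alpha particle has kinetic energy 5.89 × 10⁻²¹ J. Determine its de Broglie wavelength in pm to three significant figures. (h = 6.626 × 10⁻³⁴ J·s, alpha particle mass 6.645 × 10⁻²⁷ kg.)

p = √(2mKE) = √(2 × 6.645 × 10⁻²⁷ × 5.890 × 10⁻²¹) = 8.847 × 10⁻²⁴ kg·m/s.
λ = h/p = 6.626 × 10⁻³⁴ / 8.847 × 10⁻²⁴ = 7.49 × 10⁻¹¹ m = 74.9 pm.

λ = 74.9 pm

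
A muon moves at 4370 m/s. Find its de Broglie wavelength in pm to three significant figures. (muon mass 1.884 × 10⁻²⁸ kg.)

p = mv = 1.884 × 10⁻²⁸ × 4370 = 8.233 × 10⁻²⁵ kg·m/s.
λ = h/p = 6.626 × 10⁻³⁴ / 8.233 × 10⁻²⁵ = 8.05 × 10⁻¹⁰ m = 805 pm.

λ = 805 pm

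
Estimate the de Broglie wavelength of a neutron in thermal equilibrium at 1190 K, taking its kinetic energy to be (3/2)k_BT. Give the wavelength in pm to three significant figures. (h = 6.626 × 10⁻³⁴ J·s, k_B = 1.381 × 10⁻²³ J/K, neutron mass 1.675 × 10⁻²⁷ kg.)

KE = (3/2)k_BT = 1.5 × 1.381 × 10⁻²³ × 1190 = 2.465 × 10⁻²⁰ J.
p = √(2mKE) = √(2 × 1.675 × 10⁻²⁷ × 2.465 × 10⁻²⁰) = 9.087 × 10⁻²⁴ kg·m/s.
λ = h/p = 7.29 × 10⁻¹¹ m = 72.9 pm.

λ = 72.9 pm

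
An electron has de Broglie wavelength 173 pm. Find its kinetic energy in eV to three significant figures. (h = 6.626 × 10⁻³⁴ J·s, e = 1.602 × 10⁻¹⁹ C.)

p = h/λ = 6.626 × 10⁻³⁴ / 1.730 × 10⁻¹⁰ = 3.830 × 10⁻²⁴ kg·m/s.
KE = p²/(2m) = (3.830 × 10⁻²⁴)² / (2 × 9.109 × 10⁻³¹) = 8.052 × 10⁻¹⁸ J = 50.3 eV.

KE = 50.3 eV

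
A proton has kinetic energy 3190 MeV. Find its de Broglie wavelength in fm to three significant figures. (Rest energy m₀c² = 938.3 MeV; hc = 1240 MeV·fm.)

Total energy E = KE + m₀c² = 3190 + 938.3 = 4128.3 MeV.
(pc)² = E² − (m₀c²)² = (4128.3)² − (938.3)² = 1.616 × 10⁷ MeV², so pc = 4020 MeV.
λ = hc/(pc) = 1240 MeV·fm / 4020 MeV = 0.308 fm.

λ = 0.308 fm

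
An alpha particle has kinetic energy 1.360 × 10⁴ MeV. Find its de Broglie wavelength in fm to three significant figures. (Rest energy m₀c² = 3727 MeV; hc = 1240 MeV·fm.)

λ = 0.0733 fm

Total energy E = KE + m₀c² = 1.360 × 10⁴ + 3727 = 17327 MeV.
(pc)² = E² − (m₀c²)² = (17327)² − (3727)² = 2.863 × 10⁸ MeV², so pc = 1.692 × 10⁴ MeV.
λ = hc/(pc) = 1240 MeV·fm / 1.692 × 10⁴ MeV = 0.0733 fm.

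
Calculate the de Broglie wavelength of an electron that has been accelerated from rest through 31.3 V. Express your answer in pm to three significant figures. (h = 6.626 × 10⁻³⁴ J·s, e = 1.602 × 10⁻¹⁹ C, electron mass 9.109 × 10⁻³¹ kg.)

KE = eV = 1.602 × 10⁻¹⁹ × 31.30 = 5.014 × 10⁻¹⁸ J.
p = √(2mKE) = √(2 × 9.109 × 10⁻³¹ × 5.014 × 10⁻¹⁸) = 3.022 × 10⁻²⁴ kg·m/s.
λ = h/p = 6.626 × 10⁻³⁴ / 3.022 × 10⁻²⁴ = 2.19 × 10⁻¹⁰ m = 219 pm.

λ = 219 pm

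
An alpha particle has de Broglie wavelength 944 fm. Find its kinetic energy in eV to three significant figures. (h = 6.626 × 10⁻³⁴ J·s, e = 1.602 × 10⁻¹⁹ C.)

KE = 231 eV

p = h/λ = 6.626 × 10⁻³⁴ / 9.440 × 10⁻¹³ = 7.019 × 10⁻²² kg·m/s.
KE = p²/(2m) = (7.019 × 10⁻²²)² / (2 × 6.645 × 10⁻²⁷) = 3.707 × 10⁻¹⁷ J = 231 eV.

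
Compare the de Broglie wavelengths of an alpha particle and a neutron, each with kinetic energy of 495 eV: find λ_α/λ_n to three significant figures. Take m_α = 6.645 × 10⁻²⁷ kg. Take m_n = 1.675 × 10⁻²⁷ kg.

λ_α/λ_n = 0.502

At fixed KE, p = √(2mKE) so λ = h/p ∝ 1/√m.
λ_α/λ_n = √(m_n/m_α) = √(1.675 × 10⁻²⁷/6.645 × 10⁻²⁷) = √(0.2521) = 0.502.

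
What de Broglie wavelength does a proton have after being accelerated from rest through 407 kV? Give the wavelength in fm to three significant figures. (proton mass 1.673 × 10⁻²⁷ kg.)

λ = 44.9 fm

KE = eV = 1.602 × 10⁻¹⁹ × 4.070 × 10⁵ = 6.520 × 10⁻¹⁴ J.
p = √(2mKE) = √(2 × 1.673 × 10⁻²⁷ × 6.520 × 10⁻¹⁴) = 1.477 × 10⁻²⁰ kg·m/s.
λ = h/p = 6.626 × 10⁻³⁴ / 1.477 × 10⁻²⁰ = 4.49 × 10⁻¹⁴ m = 44.9 fm.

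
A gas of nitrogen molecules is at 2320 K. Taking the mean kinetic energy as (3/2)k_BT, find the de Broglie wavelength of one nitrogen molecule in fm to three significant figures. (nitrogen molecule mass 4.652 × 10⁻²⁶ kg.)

λ = 9910 fm

KE = (3/2)k_BT = 1.5 × 1.381 × 10⁻²³ × 2320 = 4.806 × 10⁻²⁰ J.
p = √(2mKE) = √(2 × 4.652 × 10⁻²⁶ × 4.806 × 10⁻²⁰) = 6.687 × 10⁻²³ kg·m/s.
λ = h/p = 9.91 × 10⁻¹² m = 9910 fm.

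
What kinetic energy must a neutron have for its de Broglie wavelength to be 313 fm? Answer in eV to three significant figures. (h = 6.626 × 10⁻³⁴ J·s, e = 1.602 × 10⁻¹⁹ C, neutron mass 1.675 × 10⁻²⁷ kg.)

p = h/λ = 6.626 × 10⁻³⁴ / 3.130 × 10⁻¹³ = 2.117 × 10⁻²¹ kg·m/s.
KE = p²/(2m) = (2.117 × 10⁻²¹)² / (2 × 1.675 × 10⁻²⁷) = 1.338 × 10⁻¹⁵ J = 8350 eV.

KE = 8350 eV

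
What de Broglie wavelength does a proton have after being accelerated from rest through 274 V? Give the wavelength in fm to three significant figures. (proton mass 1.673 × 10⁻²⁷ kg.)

λ = 1730 fm

KE = eV = 1.602 × 10⁻¹⁹ × 274.0 = 4.389 × 10⁻¹⁷ J.
p = √(2mKE) = √(2 × 1.673 × 10⁻²⁷ × 4.389 × 10⁻¹⁷) = 3.832 × 10⁻²² kg·m/s.
λ = h/p = 6.626 × 10⁻³⁴ / 3.832 × 10⁻²² = 1.73 × 10⁻¹² m = 1730 fm.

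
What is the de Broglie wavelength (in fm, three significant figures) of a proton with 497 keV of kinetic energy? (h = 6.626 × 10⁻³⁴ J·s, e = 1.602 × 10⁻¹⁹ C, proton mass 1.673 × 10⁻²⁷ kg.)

KE = 497 keV = 7.962 × 10⁻¹⁴ J.
p = √(2mKE) = √(2 × 1.673 × 10⁻²⁷ × 7.962 × 10⁻¹⁴) = 1.632 × 10⁻²⁰ kg·m/s.
λ = h/p = 6.626 × 10⁻³⁴ / 1.632 × 10⁻²⁰ = 4.06 × 10⁻¹⁴ m = 40.6 fm.

λ = 40.6 fm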